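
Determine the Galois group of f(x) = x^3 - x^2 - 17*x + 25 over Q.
The polynomial is an irreducible cubic over Q and its discriminant is 10816 = 104^2, a perfect square. For an irreducible cubic, a square discriminant forces the Galois group to be A_3, the cyclic group of order 3.

3T1: C_3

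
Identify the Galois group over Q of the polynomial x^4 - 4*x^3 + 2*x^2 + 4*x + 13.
The polynomial is an irreducible quartic over Q and its discriminant is 589824 = 768^2, a perfect square, so the Galois group is contained in A_4. The resolvent cubic y^3 - 2*y^2 - 68*y - 120 splits completely over Q, which gives the Klein four-group V_4.

V_4 (order 4)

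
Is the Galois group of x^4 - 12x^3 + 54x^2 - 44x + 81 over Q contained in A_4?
The polynomial is irreducible of degree 4 over Q. Its discriminant is 1358954496 = 36864^2, a perfect square. A Galois group lies in the alternating group exactly when the discriminant is a square in Q, so the Galois group (A_4) is contained in A_4.

Yes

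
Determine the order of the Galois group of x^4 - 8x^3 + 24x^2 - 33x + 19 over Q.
24

The degree of the splitting field over Q equals the order of the Galois group, so first determine the group. The polynomial is an irreducible quartic over Q and its discriminant is 229, which is not a perfect square, so the Galois group is not contained in A_4. The resolvent cubic y^3 - 24*y^2 + 188*y - 481 is irreducible over Q. An irreducible resolvent with non-square discriminant gives S_4. The Galois group S_4 (4T5) has order 24, so the splitting field has degree 24 over Q.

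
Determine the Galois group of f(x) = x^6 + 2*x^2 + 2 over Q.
S_4 x C_2

The polynomial f is an irreducible sextic over Q, so G = Gal(f/Q) is one of the 16 transitive subgroups 6T1, ..., 6T16 of S_6. The discriminant of f is -2508800, which is not a perfect square, so G is not contained in A_6. The transitive groups of degree 6 not contained in A_6 are: C_6 (6T1, order 6), S_3 (6T2, order 6), D_6 (6T3, order 12), C_3 x S_3 (6T5, order 18), A_4 x C_2 (6T6, order 24), S_4 (6T8, order 24), S_3 x S_3 (6T9, order 36), S_4 x C_2 (6T11, order 48), (S_3 x S_3) : C_2 (6T13, order 72), PGL(2,5) (6T14, order 120), S_6 (6T16, order 720). By Dedekind's theorem, for a prime p not dividing disc(f) the degrees of the irreducible factors of f mod p form the cycle type of an element of G. Factoring f modulo the 17 such primes p <= 71 (skipping 2, 5, 7, which divide the discriminant), each new pattern first appears at: mod 3: f = (x^3 + x^2 + 2x + 1)(x^3 + 2x^2 + 2x + 2), pattern 3+3; mod 13: f = (x^6 + 2x^2 + 2), pattern 6; mod 19: f = (x^2 + 5)(x^4 + 14x^2 + 8), pattern 4+2; mod 23: f = (x + 11)(x + 12)(x^4 + 6x^2 + 15), pattern 4+1+1; mod 53: f = (x^2 + 45)(x^2 + 11x + 38)(x^2 + 42x + 38), pattern 2+2+2; mod 59: f = (x + 4)(x + 55)(x^2 + 5x + 50)(x^2 + 54x + 50), pattern 2+2+1+1; mod 71: f = (x + 8)(x + 11)(x + 60)(x + 63)(x^2 + 43), pattern 2+1+1+1+1. No other pattern occurs in this range, so the set of observed cycle types is {3+3, 6, 4+2, 4+1+1, 2+2+2, 2+2+1+1, 2+1+1+1+1}. The candidates containing elements of all these cycle types are S_4 x C_2 (6T11) of order 48, S_6 (6T16) of order 720; the others are excluded. The observed types are precisely the cycle types that occur in S_4 x C_2 (6T11) (apart from the identity). Each of the other remaining candidates has further cycle types, and by the Chebotarev density theorem the matching factorization patterns would occur for a proportion of primes equal to their share of the group: S_6 (6T16) additionally contains elements of type 5+1, 3+2+1, 3+1+1+1 (304 of its 720 elements, about 42% of primes). None of the 17 primes tested shows any such pattern (for each of these groups the chance of that is below 10^-4), which rules them out. Hence G = S_4 x C_2 (6T11), of order 48.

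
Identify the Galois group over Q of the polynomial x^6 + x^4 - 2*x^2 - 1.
The polynomial f is an irreducible sextic over Q, so G = Gal(f/Q) is one of the 16 transitive subgroups 6T1, ..., 6T16 of S_6. The discriminant of f is 153664 = 392^2, a perfect square, so G is contained in A_6. The transitive groups of degree 6 contained in A_6 are: A_4 (6T4, order 12), S_4 (6T7, order 24), (C_3 x C_3) : C_4 (6T10, order 36), PSL(2,5) (6T12, order 60), A_6 (6T15, order 360). By Dedekind's theorem, for a prime p not dividing disc(f) the degrees of the irreducible factors of f mod p form the cycle type of an element of G. Factoring f modulo the 33 such primes p <= 149 (skipping 2, 7, which divide the discriminant), each new pattern first appears at: mod 3: f = (x^3 + 2x + 1)(x^3 + 2x + 2), pattern 3+3; mod 13: f = (x + 6)(x + 7)(x^2 + 5)(x^2 + 6), pattern 2+2+1+1. No other pattern occurs in this range, so the set of observed cycle types is {3+3, 2+2+1+1}. The candidates containing elements of all these cycle types are A_4 (6T4) of order 12, S_4 (6T7) of order 24, (C_3 x C_3) : C_4 (6T10) of order 36, PSL(2,5) (6T12) of order 60, A_6 (6T15) of order 360; the others are excluded. The observed types are precisely the cycle types that occur in A_4 (6T4) (apart from the identity). Each of the other remaining candidates has further cycle types, and by the Chebotarev density theorem the matching factorization patterns would occur for a proportion of primes equal to their share of the group: S_4 (6T7) additionally contains elements of type 4+2 (6 of its 24 elements, about 25% of primes); (C_3 x C_3) : C_4 (6T10) additionally contains elements of type 4+2, 3+1+1+1 (22 of its 36 elements, about 61% of primes); PSL(2,5) (6T12) additionally contains elements of type 5+1 (24 of its 60 elements, about 40% of primes); A_6 (6T15) additionally contains elements of type 5+1, 4+2, 3+1+1+1 (274 of its 360 elements, about 76% of primes). None of the 33 primes tested shows any such pattern (for each of these groups the chance of that is below 10^-4), which rules them out. Hence G = A_4 (6T4), of order 12.

A_4 (also written A4)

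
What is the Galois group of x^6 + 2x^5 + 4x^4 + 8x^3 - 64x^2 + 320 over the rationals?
The polynomial f is an irreducible sextic over Q, so G = Gal(f/Q) is one of the 16 transitive subgroups 6T1, ..., 6T16 of S_6. The discriminant of f is 564385546240000 = 23756800^2, a perfect square, so G is contained in A_6. The transitive groups of degree 6 contained in A_6 are: A_4 (6T4, order 12), S_4 (6T7, order 24), (C_3 x C_3) : C_4 (6T10, order 36), PSL(2,5) (6T12, order 60), A_6 (6T15, order 360). By Dedekind's theorem, for a prime p not dividing disc(f) the degrees of the irreducible factors of f mod p form the cycle type of an element of G. Factoring f modulo the 19 such primes p <= 79 (skipping 2, 5, 29, which divide the discriminant), each new pattern first appears at: mod 3: f = (x^2 + 1)(x^4 + 2x^3 + 2), pattern 4+2; mod 11: f = (x^3 + 5x^2 + 9x + 3)(x^3 + 8x^2 + 10x + 4), pattern 3+3; mod 19: f = (x + 3)(x + 5)(x^2 + 5x + 15)(x^2 + 8x + 1), pattern 2+2+1+1; mod 61: f = (x + 9)(x + 23)(x + 56)(x^3 + 36x^2 + 22x + 38), pattern 3+1+1+1. No other pattern occurs in this range, so the set of observed cycle types is {4+2, 3+3, 2+2+1+1, 3+1+1+1}. The candidates containing elements of all these cycle types are (C_3 x C_3) : C_4 (6T10) of order 36, A_6 (6T15) of order 360; the others are excluded. The observed types are precisely the cycle types that occur in (C_3 x C_3) : C_4 (6T10) (apart from the identity). Each of the other remaining candidates has further cycle types, and by the Chebotarev density theorem the matching factorization patterns would occur for a proportion of primes equal to their share of the group: A_6 (6T15) additionally contains elements of type 5+1 (144 of its 360 elements, about 40% of primes). None of the 19 primes tested shows any such pattern (for each of these groups the chance of that is below 10^-4), which rules them out. Hence G = (C_3 x C_3) : C_4 (6T10), of order 36.

(C_3 x C_3) : C_4 (order 36)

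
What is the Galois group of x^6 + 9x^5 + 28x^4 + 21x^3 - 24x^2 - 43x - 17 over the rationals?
S_4 (also written S4-)

The polynomial f is an irreducible sextic over Q, so G = Gal(f/Q) is one of the 16 transitive subgroups 6T1, ..., 6T16 of S_6. The discriminant of f is 54786284800, which is not a perfect square, so G is not contained in A_6. The transitive groups of degree 6 not contained in A_6 are: C_6 (6T1, order 6), S_3 (6T2, order 6), D_6 (6T3, order 12), C_3 x S_3 (6T5, order 18), A_4 x C_2 (6T6, order 24), S_4 (6T8, order 24), S_3 x S_3 (6T9, order 36), S_4 x C_2 (6T11, order 48), (S_3 x S_3) : C_2 (6T13, order 72), PGL(2,5) (6T14, order 120), S_6 (6T16, order 720). By Dedekind's theorem, for a prime p not dividing disc(f) the degrees of the irreducible factors of f mod p form the cycle type of an element of G. Factoring f modulo the 22 such primes p <= 101 (skipping 2, 5, 13, 37, which divide the discriminant), each new pattern first appears at: mod 3: f = (x^3 + x^2 + 2x + 1)(x^3 + 2x^2 + 1), pattern 3+3; mod 17: f = (x)(x + 14)(x^4 + 12x^3 + 13x^2 + 9x + 3), pattern 4+1+1; mod 31: f = (x^2 + 4x + 13)(x^2 + 10x + 13)(x^2 + 26x + 1), pattern 2+2+2; mod 67: f = (x + 43)(x + 52)(x^2 + 14x + 5)(x^2 + 34x + 54), pattern 2+2+1+1. No other pattern occurs in this range, so the set of observed cycle types is {3+3, 4+1+1, 2+2+2, 2+2+1+1}. The candidates containing elements of all these cycle types are S_4 (6T8) of order 24, S_4 x C_2 (6T11) of order 48, PGL(2,5) (6T14) of order 120, S_6 (6T16) of order 720; the others are excluded. The observed types are precisely the cycle types that occur in S_4 (6T8) (apart from the identity). Each of the other remaining candidates has further cycle types, and by the Chebotarev density theorem the matching factorization patterns would occur for a proportion of primes equal to their share of the group: S_4 x C_2 (6T11) additionally contains elements of type 6, 4+2, 2+1+1+1+1 (17 of its 48 elements, about 35% of primes); PGL(2,5) (6T14) additionally contains elements of type 6, 5+1 (44 of its 120 elements, about 37% of primes); S_6 (6T16) additionally contains elements of type 6, 5+1, 4+2, 3+2+1, 3+1+1+1, 2+1+1+1+1 (529 of its 720 elements, about 73% of primes). None of the 22 primes tested shows any such pattern (for each of these groups the chance of that is below 10^-4), which rules them out. Hence G = S_4 (6T8), of order 24.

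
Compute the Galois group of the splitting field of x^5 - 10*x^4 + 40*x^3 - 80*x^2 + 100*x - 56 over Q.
The polynomial f is an irreducible quintic over Q, so G = Gal(f/Q) is a transitive subgroup of S_5: one of C_5 (5T1, order 5), D_5 (5T2, order 10), F_20 (5T3, order 20), A_5 (5T4, order 60) or S_5 (5T5, order 120). The discriminant of f is 1024000000 = 32000^2, a perfect square, so G is contained in A_5. The transitive groups of degree 5 contained in A_5 are: C_5 (5T1, order 5), D_5 (5T2, order 10), A_5 (5T4, order 60). By Dedekind's theorem, for a prime p not dividing disc(f) the degrees of the irreducible factors of f mod p form the cycle type of an element of G. Factoring f modulo the 2 such primes p <= 7 (skipping 2, 5, which divide the discriminant), each new pattern first appears at: mod 3: f = (x^5 + 2x^4 + x^3 + x^2 + x + 1), pattern 5; mod 7: f = (x)(x + 1)(x^3 + 3x^2 + 2x + 2), pattern 3+1+1. No other pattern occurs in this range, so the set of observed cycle types is {5, 3+1+1}. Among the candidates above, the only group containing elements of all these cycle types is A_5 (5T4) — each of C_5 (5T1), D_5 (5T2) lacks at least one of them. Hence G = A_5 (5T4), of order 60.

A_5 (order 60)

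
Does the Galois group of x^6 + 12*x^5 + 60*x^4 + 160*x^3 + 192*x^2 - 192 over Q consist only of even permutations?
The polynomial is irreducible of degree 6 over Q. Its discriminant is 450868486864896 = 21233664^2, a perfect square. A Galois group lies in the alternating group exactly when the discriminant is a square in Q, so the Galois group (A_4) is contained in A_6.

Yes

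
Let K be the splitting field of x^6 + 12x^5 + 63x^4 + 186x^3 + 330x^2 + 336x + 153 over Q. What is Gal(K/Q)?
PGL(2,5) (order 120)

The polynomial f is an irreducible sextic over Q, so G = Gal(f/Q) is one of the 16 transitive subgroups 6T1, ..., 6T16 of S_6. The discriminant of f is -16003008, which is not a perfect square, so G is not contained in A_6. The transitive groups of degree 6 not contained in A_6 are: C_6 (6T1, order 6), S_3 (6T2, order 6), D_6 (6T3, order 12), C_3 x S_3 (6T5, order 18), A_4 x C_2 (6T6, order 24), S_4 (6T8, order 24), S_3 x S_3 (6T9, order 36), S_4 x C_2 (6T11, order 48), (S_3 x S_3) : C_2 (6T13, order 72), PGL(2,5) (6T14, order 120), S_6 (6T16, order 720). By Dedekind's theorem, for a prime p not dividing disc(f) the degrees of the irreducible factors of f mod p form the cycle type of an element of G. Factoring f modulo the 21 such primes p <= 89 (skipping 2, 3, 7, which divide the discriminant), each new pattern first appears at: mod 5: f = (x^6 + 2x^5 + 3x^4 + x^3 + x + 3), pattern 6; mod 11: f = (x + 4)(x^5 + 8x^4 + 9x^3 + 7x^2 + 5x + 8), pattern 5+1; mod 13: f = (x + 1)(x + 10)(x^4 + x^3 + 3x^2 + 1), pattern 4+1+1; mod 23: f = (x + 18)(x + 22)(x^2 + 19x + 5)(x^2 + 22x + 19), pattern 2+2+1+1; mod 43: f = (x^3 + 25x^2 + 35)(x^3 + 30x^2 + x + 40), pattern 3+3; mod 61: f = (x^2 + 18x + 30)(x^2 + 22x + 52)(x^2 + 33x + 34), pattern 2+2+2. No other pattern occurs in this range, so the set of observed cycle types is {6, 5+1, 4+1+1, 2+2+1+1, 3+3, 2+2+2}. The candidates containing elements of all these cycle types are PGL(2,5) (6T14) of order 120, S_6 (6T16) of order 720; the others are excluded. The observed types are precisely the cycle types that occur in PGL(2,5) (6T14) (apart from the identity). Each of the other remaining candidates has further cycle types, and by the Chebotarev density theorem the matching factorization patterns would occur for a proportion of primes equal to their share of the group: S_6 (6T16) additionally contains elements of type 4+2, 3+2+1, 3+1+1+1, 2+1+1+1+1 (265 of its 720 elements, about 37% of primes). None of the 21 primes tested shows any such pattern (for each of these groups the chance of that is below 10^-4), which rules them out. Hence G = PGL(2,5) (6T14), of order 120.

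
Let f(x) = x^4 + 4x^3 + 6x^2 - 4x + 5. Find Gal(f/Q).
The polynomial is an irreducible quartic over Q and its discriminant is 331776 = 576^2, a perfect square, so the Galois group is contained in A_4. The resolvent cubic y^3 - 6*y^2 - 36*y + 24 is irreducible over Q. An irreducible resolvent with square discriminant gives A_4.

A_4 (order 12)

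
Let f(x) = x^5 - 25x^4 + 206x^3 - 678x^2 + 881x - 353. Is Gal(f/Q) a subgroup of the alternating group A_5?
Yes

The polynomial is irreducible of degree 5 over Q. Its discriminant is 8121314443264 = 2849792^2, a perfect square. A Galois group lies in the alternating group exactly when the discriminant is a square in Q, so the Galois group (C_5) is contained in A_5.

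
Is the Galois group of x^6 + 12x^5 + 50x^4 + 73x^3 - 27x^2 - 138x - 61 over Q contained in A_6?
Yes

The polynomial is irreducible of degree 6 over Q. Its discriminant is 30991489 = 5567^2, a perfect square. A Galois group lies in the alternating group exactly when the discriminant is a square in Q, so the Galois group (PSL(2,5)) is contained in A_6.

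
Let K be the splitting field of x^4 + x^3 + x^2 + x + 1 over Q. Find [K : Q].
4

The degree of the splitting field over Q equals the order of the Galois group, so first determine the group. The polynomial is an irreducible quartic over Q and its discriminant is 125, which is not a perfect square, so the Galois group is not contained in A_4. The resolvent cubic y^3 - y^2 - 3*y + 2 has exactly one rational root, so the Galois group is C_4 or D_4. The quartic becomes reducible over Q(sqrt(disc)), so the group is C_4. The Galois group C_4 (4T1) has order 4, so the splitting field has degree 4 over Q.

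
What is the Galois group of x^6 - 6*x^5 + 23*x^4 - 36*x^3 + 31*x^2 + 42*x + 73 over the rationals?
6T13: (S_3 x S_3) : C_2

The polynomial f is an irreducible sextic over Q, so G = Gal(f/Q) is one of the 16 transitive subgroups 6T1, ..., 6T16 of S_6. The discriminant of f is -201485505789952, which is not a perfect square, so G is not contained in A_6. The transitive groups of degree 6 not contained in A_6 are: C_6 (6T1, order 6), S_3 (6T2, order 6), D_6 (6T3, order 12), C_3 x S_3 (6T5, order 18), A_4 x C_2 (6T6, order 24), S_4 (6T8, order 24), S_3 x S_3 (6T9, order 36), S_4 x C_2 (6T11, order 48), (S_3 x S_3) : C_2 (6T13, order 72), PGL(2,5) (6T14, order 120), S_6 (6T16, order 720). By Dedekind's theorem, for a prime p not dividing disc(f) the degrees of the irreducible factors of f mod p form the cycle type of an element of G. Factoring f modulo the 29 such primes p <= 113 (skipping 2, which divides the discriminant), each new pattern first appears at: mod 3: f = (x^6 + 2x^4 + x^2 + 1), pattern 6; mod 5: f = (x + 2)(x^2 + 2)(x^3 + 2x^2 + 2x + 2), pattern 3+2+1; mod 7: f = (x^2 + 3x + 6)(x^4 + 5x^3 + 2x^2 + 5x + 4), pattern 4+2; mod 17: f = (x^3 + 14x^2 + 7x + 1)(x^3 + 14x^2 + 7x + 5), pattern 3+3; mod 19: f = (x^2 + 3x + 16)(x^2 + 11x + 17)(x^2 + 18x + 9), pattern 2+2+2; mod 37: f = (x + 4)(x + 30)(x^2 + 4x + 35)(x^2 + 30x + 35), pattern 2+2+1+1; mod 41: f = (x + 2)(x + 3)(x + 33)(x^3 + 38x^2 + 7x + 13), pattern 3+1+1+1; mod 113: f = (x + 21)(x + 41)(x + 44)(x + 45)(x^2 + 69x + 3), pattern 2+1+1+1+1. No other pattern occurs in this range, so the set of observed cycle types is {6, 3+2+1, 4+2, 3+3, 2+2+2, 2+2+1+1, 3+1+1+1, 2+1+1+1+1}. The candidates containing elements of all these cycle types are (S_3 x S_3) : C_2 (6T13) of order 72, S_6 (6T16) of order 720; the others are excluded. The observed types are precisely the cycle types that occur in (S_3 x S_3) : C_2 (6T13) (apart from the identity). Each of the other remaining candidates has further cycle types, and by the Chebotarev density theorem the matching factorization patterns would occur for a proportion of primes equal to their share of the group: S_6 (6T16) additionally contains elements of type 5+1, 4+1+1 (234 of its 720 elements, about 32% of primes). None of the 29 primes tested shows any such pattern (for each of these groups the chance of that is below 10^-4), which rules them out. Hence G = (S_3 x S_3) : C_2 (6T13), of order 72.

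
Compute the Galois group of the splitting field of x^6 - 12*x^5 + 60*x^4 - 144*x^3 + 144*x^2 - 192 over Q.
S_3 x S_3 (order 36)

The polynomial f is an irreducible sextic over Q, so G = Gal(f/Q) is one of the 16 transitive subgroups 6T1, ..., 6T16 of S_6. The discriminant of f is 5410421842378752, which is not a perfect square, so G is not contained in A_6. The transitive groups of degree 6 not contained in A_6 are: C_6 (6T1, order 6), S_3 (6T2, order 6), D_6 (6T3, order 12), C_3 x S_3 (6T5, order 18), A_4 x C_2 (6T6, order 24), S_4 (6T8, order 24), S_3 x S_3 (6T9, order 36), S_4 x C_2 (6T11, order 48), (S_3 x S_3) : C_2 (6T13, order 72), PGL(2,5) (6T14, order 120), S_6 (6T16, order 720). By Dedekind's theorem, for a prime p not dividing disc(f) the degrees of the irreducible factors of f mod p form the cycle type of an element of G. Factoring f modulo the 23 such primes p <= 97 (skipping 2, 3, which divide the discriminant), each new pattern first appears at: mod 5: f = (x^6 + 3x^5 + x^3 + 4x^2 + 3), pattern 6; mod 11: f = (x + 3)(x + 10)(x^2 + 2x + 6)(x^2 + 6x + 7), pattern 2+2+1+1; mod 13: f = (x + 1)(x + 7)(x + 12)(x^3 + 7x^2 + 12x + 7), pattern 3+1+1+1; mod 31: f = (x^2 + 9x + 22)(x^2 + 11x + 8)(x^2 + 30x + 13), pattern 2+2+2; mod 97: f = (x^3 + 91x^2 + 12x + 17)(x^3 + 91x^2 + 12x + 80), pattern 3+3. No other pattern occurs in this range, so the set of observed cycle types is {6, 2+2+1+1, 3+1+1+1, 2+2+2, 3+3}. The candidates containing elements of all these cycle types are S_3 x S_3 (6T9) of order 36, (S_3 x S_3) : C_2 (6T13) of order 72, S_6 (6T16) of order 720; the others are excluded. The observed types are precisely the cycle types that occur in S_3 x S_3 (6T9) (apart from the identity). Each of the other remaining candidates has further cycle types, and by the Chebotarev density theorem the matching factorization patterns would occur for a proportion of primes equal to their share of the group: (S_3 x S_3) : C_2 (6T13) additionally contains elements of type 4+2, 3+2+1, 2+1+1+1+1 (36 of its 72 elements, about 50% of primes); S_6 (6T16) additionally contains elements of type 5+1, 4+2, 4+1+1, 3+2+1, 2+1+1+1+1 (459 of its 720 elements, about 64% of primes). None of the 23 primes tested shows any such pattern (for each of these groups the chance of that is below 10^-4), which rules them out. Hence G = S_3 x S_3 (6T9), of order 36.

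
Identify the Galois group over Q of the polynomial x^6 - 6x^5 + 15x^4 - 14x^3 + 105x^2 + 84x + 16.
The polynomial f is an irreducible sextic over Q, so G = Gal(f/Q) is one of the 16 transitive subgroups 6T1, ..., 6T16 of S_6. The discriminant of f is -941328478973952, which is not a perfect square, so G is not contained in A_6. The transitive groups of degree 6 not contained in A_6 are: C_6 (6T1, order 6), S_3 (6T2, order 6), D_6 (6T3, order 12), C_3 x S_3 (6T5, order 18), A_4 x C_2 (6T6, order 24), S_4 (6T8, order 24), S_3 x S_3 (6T9, order 36), S_4 x C_2 (6T11, order 48), (S_3 x S_3) : C_2 (6T13, order 72), PGL(2,5) (6T14, order 120), S_6 (6T16, order 720). By Dedekind's theorem, for a prime p not dividing disc(f) the degrees of the irreducible factors of f mod p form the cycle type of an element of G. Factoring f modulo the 23 such primes p <= 103 (skipping 2, 3, 17, 67, which divide the discriminant), each new pattern first appears at: mod 5: f = (x^2 + 2x + 4)(x^2 + 3x + 4)(x^2 + 4x + 1), pattern 2+2+2; mod 7: f = (x^3 + 4x^2 + x + 6)(x^3 + 4x^2 + 5x + 5), pattern 3+3; mod 61: f = (x + 20)(x + 27)(x + 42)(x + 45)(x + 47)(x + 57), pattern 1+1+1+1+1+1. No other pattern occurs in this range, so the set of observed cycle types is {2+2+2, 3+3, 1+1+1+1+1+1}. The candidates containing elements of all these cycle types are C_6 (6T1) of order 6, S_3 (6T2) of order 6, D_6 (6T3) of order 12, C_3 x S_3 (6T5) of order 18, A_4 x C_2 (6T6) of order 24, S_4 (6T8) of order 24, S_3 x S_3 (6T9) of order 36, S_4 x C_2 (6T11) of order 48, (S_3 x S_3) : C_2 (6T13) of order 72, PGL(2,5) (6T14) of order 120, S_6 (6T16) of order 720; the others are excluded. The observed types are precisely the cycle types that occur in S_3 (6T2). Each of the other remaining candidates has further cycle types, and by the Chebotarev density theorem the matching factorization patterns would occur for a proportion of primes equal to their share of the group: C_6 (6T1) additionally contains elements of type 6 (2 of its 6 elements, about 33% of primes); D_6 (6T3) additionally contains elements of type 6, 2+2+1+1 (5 of its 12 elements, about 42% of primes); C_3 x S_3 (6T5) additionally contains elements of type 6, 3+1+1+1 (10 of its 18 elements, about 56% of primes); A_4 x C_2 (6T6) additionally contains elements of type 6, 2+2+1+1, 2+1+1+1+1 (14 of its 24 elements, about 58% of primes); S_4 (6T8) additionally contains elements of type 4+1+1, 2+2+1+1 (9 of its 24 elements, about 38% of primes); S_3 x S_3 (6T9) additionally contains elements of type 6, 3+1+1+1, 2+2+1+1 (25 of its 36 elements, about 69% of primes); S_4 x C_2 (6T11) additionally contains elements of type 6, 4+2, 4+1+1, 2+2+1+1, 2+1+1+1+1 (32 of its 48 elements, about 67% of primes); (S_3 x S_3) : C_2 (6T13) additionally contains elements of type 6, 4+2, 3+2+1, 3+1+1+1, 2+2+1+1, 2+1+1+1+1 (61 of its 72 elements, about 85% of primes); PGL(2,5) (6T14) additionally contains elements of type 6, 5+1, 4+1+1, 2+2+1+1 (89 of its 120 elements, about 74% of primes); S_6 (6T16) additionally contains elements of type 6, 5+1, 4+2, 4+1+1, 3+2+1, 3+1+1+1, 2+2+1+1, 2+1+1+1+1 (664 of its 720 elements, about 92% of primes). None of the 23 primes tested shows any such pattern (for each of these groups the chance of that is below 10^-4), which rules them out. Hence G = S_3 (6T2), of order 6.

S_3, S_3 acting on 6 points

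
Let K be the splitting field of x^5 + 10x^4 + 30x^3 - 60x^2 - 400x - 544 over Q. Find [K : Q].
10

The degree of the splitting field over Q equals the order of the Galois group, so first determine the group. The polynomial f is an irreducible quintic over Q, so G = Gal(f/Q) is a transitive subgroup of S_5: one of C_5 (5T1, order 5), D_5 (5T2, order 10), F_20 (5T3, order 20), A_5 (5T4, order 60) or S_5 (5T5, order 120). The discriminant of f is 23040000000000 = 4800000^2, a perfect square, so G is contained in A_5. The transitive groups of degree 5 contained in A_5 are: C_5 (5T1, order 5), D_5 (5T2, order 10), A_5 (5T4, order 60). By Dedekind's theorem, for a prime p not dividing disc(f) the degrees of the irreducible factors of f mod p form the cycle type of an element of G. Factoring f modulo the 23 such primes p <= 101 (skipping 2, 3, 5, which divide the discriminant), each new pattern first appears at: mod 7: f = (x^5 + 3x^4 + 2x^3 + 3x^2 + 6x + 2), pattern 5; mod 17: f = (x)(x^2 + 3x + 8)(x^2 + 7x + 1), pattern 2+2+1. No other pattern occurs in this range, so the set of observed cycle types is {5, 2+2+1}. The candidates containing elements of all these cycle types are D_5 (5T2) of order 10, A_5 (5T4) of order 60; the others are excluded. The observed types are precisely the cycle types that occur in D_5 (5T2) (apart from the identity). Each of the other remaining candidates has further cycle types, and by the Chebotarev density theorem the matching factorization patterns would occur for a proportion of primes equal to their share of the group: A_5 (5T4) additionally contains elements of type 3+1+1 (20 of its 60 elements, about 33% of primes). None of the 23 primes tested shows any such pattern (for each of these groups the chance of that is below 10^-4), which rules them out. Hence G = D_5 (5T2), of order 10. The Galois group D_5 (5T2) has order 10, so the splitting field has degree 10 over Q.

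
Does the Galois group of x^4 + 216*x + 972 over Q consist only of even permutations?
Yes

The polynomial is irreducible of degree 4 over Q. Its discriminant is 176319369216 = 419904^2, a perfect square. A Galois group lies in the alternating group exactly when the discriminant is a square in Q, so the Galois group (A_4) is contained in A_4.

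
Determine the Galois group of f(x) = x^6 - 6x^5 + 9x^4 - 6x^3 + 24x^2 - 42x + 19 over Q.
A_4 x C_2 (also written A4xC2)

The polynomial f is an irreducible sextic over Q, so G = Gal(f/Q) is one of the 16 transitive subgroups 6T1, ..., 6T16 of S_6. The discriminant of f is -11156429376, which is not a perfect square, so G is not contained in A_6. The transitive groups of degree 6 not contained in A_6 are: C_6 (6T1, order 6), S_3 (6T2, order 6), D_6 (6T3, order 12), C_3 x S_3 (6T5, order 18), A_4 x C_2 (6T6, order 24), S_4 (6T8, order 24), S_3 x S_3 (6T9, order 36), S_4 x C_2 (6T11, order 48), (S_3 x S_3) : C_2 (6T13, order 72), PGL(2,5) (6T14, order 120), S_6 (6T16, order 720). By Dedekind's theorem, for a prime p not dividing disc(f) the degrees of the irreducible factors of f mod p form the cycle type of an element of G. Factoring f modulo the 33 such primes p <= 149 (skipping 2, 3, which divide the discriminant), each new pattern first appears at: mod 5: f = (x^3 + x + 4)(x^3 + 4x^2 + 3x + 1), pattern 3+3; mod 7: f = (x^6 + x^5 + 2x^4 + x^3 + 3x^2 + 5), pattern 6; mod 17: f = (x + 11)(x + 12)(x^2 + x + 6)(x^2 + 4x + 7), pattern 2+2+1+1; mod 19: f = (x)(x + 3)(x + 6)(x + 12)(x^2 + 11x + 13), pattern 2+1+1+1+1; mod 71: f = (x^2 + 30x + 28)(x^2 + 48x + 33)(x^2 + 58x + 19), pattern 2+2+2. No other pattern occurs in this range, so the set of observed cycle types is {3+3, 6, 2+2+1+1, 2+1+1+1+1, 2+2+2}. The candidates containing elements of all these cycle types are A_4 x C_2 (6T6) of order 24, S_4 x C_2 (6T11) of order 48, (S_3 x S_3) : C_2 (6T13) of order 72, S_6 (6T16) of order 720; the others are excluded. The observed types are precisely the cycle types that occur in A_4 x C_2 (6T6) (apart from the identity). Each of the other remaining candidates has further cycle types, and by the Chebotarev density theorem the matching factorization patterns would occur for a proportion of primes equal to their share of the group: S_4 x C_2 (6T11) additionally contains elements of type 4+2, 4+1+1 (12 of its 48 elements, about 25% of primes); (S_3 x S_3) : C_2 (6T13) additionally contains elements of type 4+2, 3+2+1, 3+1+1+1 (34 of its 72 elements, about 47% of primes); S_6 (6T16) additionally contains elements of type 5+1, 4+2, 4+1+1, 3+2+1, 3+1+1+1 (484 of its 720 elements, about 67% of primes). None of the 33 primes tested shows any such pattern (for each of these groups the chance of that is below 10^-4), which rules them out. Hence G = A_4 x C_2 (6T6), of order 24.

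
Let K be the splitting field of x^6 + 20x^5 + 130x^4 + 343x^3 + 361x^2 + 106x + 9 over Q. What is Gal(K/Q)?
PSL(2,5), A_5 acting on 6 points

The polynomial f is an irreducible sextic over Q, so G = Gal(f/Q) is one of the 16 transitive subgroups 6T1, ..., 6T16 of S_6. The discriminant of f is 3646117689361 = 1909481^2, a perfect square, so G is contained in A_6. The transitive groups of degree 6 contained in A_6 are: A_4 (6T4, order 12), S_4 (6T7, order 24), (C_3 x C_3) : C_4 (6T10, order 36), PSL(2,5) (6T12, order 60), A_6 (6T15, order 360). By Dedekind's theorem, for a prime p not dividing disc(f) the degrees of the irreducible factors of f mod p form the cycle type of an element of G. Factoring f modulo the 21 such primes p <= 83 (skipping 7, 19, which divide the discriminant), each new pattern first appears at: mod 2: f = (x + 1)(x^5 + x^4 + x^3 + x + 1), pattern 5+1; mod 11: f = (x^3 + 2x^2 + 10x + 3)(x^3 + 7x^2 + 7x + 3), pattern 3+3; mod 61: f = (x + 4)(x + 27)(x^2 + 25x + 47)(x^2 + 25x + 57), pattern 2+2+1+1. No other pattern occurs in this range, so the set of observed cycle types is {5+1, 3+3, 2+2+1+1}. The candidates containing elements of all these cycle types are PSL(2,5) (6T12) of order 60, A_6 (6T15) of order 360; the others are excluded. The observed types are precisely the cycle types that occur in PSL(2,5) (6T12) (apart from the identity). Each of the other remaining candidates has further cycle types, and by the Chebotarev density theorem the matching factorization patterns would occur for a proportion of primes equal to their share of the group: A_6 (6T15) additionally contains elements of type 4+2, 3+1+1+1 (130 of its 360 elements, about 36% of primes). None of the 21 primes tested shows any such pattern (for each of these groups the chance of that is below 10^-4), which rules them out. Hence G = PSL(2,5) (6T12), of order 60.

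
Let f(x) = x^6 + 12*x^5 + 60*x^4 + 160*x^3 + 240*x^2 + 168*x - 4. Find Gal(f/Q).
The polynomial f is an irreducible sextic over Q, so G = Gal(f/Q) is one of the 16 transitive subgroups 6T1, ..., 6T16 of S_6. The discriminant of f is 746496000000 = 864000^2, a perfect square, so G is contained in A_6. The transitive groups of degree 6 contained in A_6 are: A_4 (6T4, order 12), S_4 (6T7, order 24), (C_3 x C_3) : C_4 (6T10, order 36), PSL(2,5) (6T12, order 60), A_6 (6T15, order 360). By Dedekind's theorem, for a prime p not dividing disc(f) the degrees of the irreducible factors of f mod p form the cycle type of an element of G. Factoring f modulo the 6 such primes p <= 23 (skipping 2, 3, 5, which divide the discriminant), each new pattern first appears at: mod 7: f = (x + 6)(x^5 + 6x^4 + 3x^3 + 2x^2 + 4x + 4), pattern 5+1; mod 23: f = (x + 4)(x + 13)(x + 18)(x^3 + x + 17), pattern 3+1+1+1. No other pattern occurs in this range, so the set of observed cycle types is {5+1, 3+1+1+1}. Among the candidates above, the only group containing elements of all these cycle types is A_6 (6T15) — each of A_4 (6T4), S_4 (6T7), (C_3 x C_3) : C_4 (6T10), PSL(2,5) (6T12) lacks at least one of them. Hence G = A_6 (6T15), of order 360.

A_6 (order 360)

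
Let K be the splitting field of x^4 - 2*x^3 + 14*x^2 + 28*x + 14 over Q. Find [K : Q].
12

The degree of the splitting field over Q equals the order of the Galois group, so first determine the group. The polynomial is an irreducible quartic over Q and its discriminant is 5798464 = 2408^2, a perfect square, so the Galois group is contained in A_4. The resolvent cubic y^3 - 14*y^2 - 112*y - 56 is irreducible over Q. An irreducible resolvent with square discriminant gives A_4. The Galois group A_4 (4T4) has order 12, so the splitting field has degree 12 over Q.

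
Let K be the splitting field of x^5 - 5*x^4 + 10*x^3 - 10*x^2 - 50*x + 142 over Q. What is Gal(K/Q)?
The polynomial f is an irreducible quintic over Q, so G = Gal(f/Q) is a transitive subgroup of S_5: one of C_5 (5T1, order 5), D_5 (5T2, order 10), F_20 (5T3, order 20), A_5 (5T4, order 60) or S_5 (5T5, order 120). The discriminant of f is 58564000000 = 242000^2, a perfect square, so G is contained in A_5. The transitive groups of degree 5 contained in A_5 are: C_5 (5T1, order 5), D_5 (5T2, order 10), A_5 (5T4, order 60). By Dedekind's theorem, for a prime p not dividing disc(f) the degrees of the irreducible factors of f mod p form the cycle type of an element of G. Factoring f modulo the 3 such primes p <= 13 (skipping 2, 5, 11, which divide the discriminant), each new pattern first appears at: mod 3: f = (x^5 + x^4 + x^3 + 2x^2 + x + 1), pattern 5; mod 13: f = (x + 5)(x + 7)(x^3 + 9x^2 + 10x + 10), pattern 3+1+1. No other pattern occurs in this range, so the set of observed cycle types is {5, 3+1+1}. Among the candidates above, the only group containing elements of all these cycle types is A_5 (5T4) — each of C_5 (5T1), D_5 (5T2) lacks at least one of them. Hence G = A_5 (5T4), of order 60.

5T4: A_5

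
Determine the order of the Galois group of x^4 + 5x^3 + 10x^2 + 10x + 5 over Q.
4

The degree of the splitting field over Q equals the order of the Galois group, so first determine the group. The polynomial is an irreducible quartic over Q and its discriminant is 125, which is not a perfect square, so the Galois group is not contained in A_4. The resolvent cubic y^3 - 10*y^2 + 30*y - 25 has exactly one rational root, so the Galois group is C_4 or D_4. The quartic becomes reducible over Q(sqrt(disc)), so the group is C_4. The Galois group C_4 (4T1) has order 4, so the splitting field has degree 4 over Q.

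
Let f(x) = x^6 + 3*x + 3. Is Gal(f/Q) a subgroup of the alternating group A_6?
The polynomial is irreducible of degree 6 over Q. Its discriminant is -9059283, which is not a perfect square. A Galois group lies in the alternating group exactly when the discriminant is a square in Q, so the Galois group ((S_3 x S_3) : C_2) is not contained in A_6.

No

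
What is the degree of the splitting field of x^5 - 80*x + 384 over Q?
The degree of the splitting field over Q equals the order of the Galois group, so first determine the group. The polynomial f is an irreducible quintic over Q, so G = Gal(f/Q) is a transitive subgroup of S_5: one of C_5 (5T1, order 5), D_5 (5T2, order 10), F_20 (5T3, order 20), A_5 (5T4, order 60) or S_5 (5T5, order 120). The discriminant of f is 67108864000000 = 8192000^2, a perfect square, so G is contained in A_5. The transitive groups of degree 5 contained in A_5 are: C_5 (5T1, order 5), D_5 (5T2, order 10), A_5 (5T4, order 60). By Dedekind's theorem, for a prime p not dividing disc(f) the degrees of the irreducible factors of f mod p form the cycle type of an element of G. Factoring f modulo the 23 such primes p <= 97 (skipping 2, 5, which divide the discriminant), each new pattern first appears at: mod 3: f = (x)(x^2 + x + 2)(x^2 + 2x + 2), pattern 2+2+1; mod 7: f = (x^5 + 4x + 6), pattern 5. No other pattern occurs in this range, so the set of observed cycle types is {2+2+1, 5}. The candidates containing elements of all these cycle types are D_5 (5T2) of order 10, A_5 (5T4) of order 60; the others are excluded. The observed types are precisely the cycle types that occur in D_5 (5T2) (apart from the identity). Each of the other remaining candidates has further cycle types, and by the Chebotarev density theorem the matching factorization patterns would occur for a proportion of primes equal to their share of the group: A_5 (5T4) additionally contains elements of type 3+1+1 (20 of its 60 elements, about 33% of primes). None of the 23 primes tested shows any such pattern (for each of these groups the chance of that is below 10^-4), which rules them out. Hence G = D_5 (5T2), of order 10. The Galois group D_5 (5T2) has order 10, so the splitting field has degree 10 over Q.

10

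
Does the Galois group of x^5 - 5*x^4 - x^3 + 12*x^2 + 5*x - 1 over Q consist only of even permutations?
Yes

The polynomial is irreducible of degree 5 over Q. Its discriminant is 7745089 = 2783^2, a perfect square. A Galois group lies in the alternating group exactly when the discriminant is a square in Q, so the Galois group (C_5) is contained in A_5.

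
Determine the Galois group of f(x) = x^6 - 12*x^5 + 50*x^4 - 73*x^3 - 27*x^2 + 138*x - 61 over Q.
The polynomial f is an irreducible sextic over Q, so G = Gal(f/Q) is one of the 16 transitive subgroups 6T1, ..., 6T16 of S_6. The discriminant of f is 30991489 = 5567^2, a perfect square, so G is contained in A_6. The transitive groups of degree 6 contained in A_6 are: A_4 (6T4, order 12), S_4 (6T7, order 24), (C_3 x C_3) : C_4 (6T10, order 36), PSL(2,5) (6T12, order 60), A_6 (6T15, order 360). By Dedekind's theorem, for a prime p not dividing disc(f) the degrees of the irreducible factors of f mod p form the cycle type of an element of G. Factoring f modulo the 21 such primes p <= 79 (skipping 19, which divides the discriminant), each new pattern first appears at: mod 2: f = (x + 1)(x^5 + x^4 + x^3 + x + 1), pattern 5+1; mod 7: f = (x^3 + 3x^2 + x + 1)(x^3 + 6x^2 + 3x + 2), pattern 3+3; mod 61: f = (x)(x + 22)(x^2 + 42x + 12)(x^2 + 46x + 13), pattern 2+2+1+1. No other pattern occurs in this range, so the set of observed cycle types is {5+1, 3+3, 2+2+1+1}. The candidates containing elements of all these cycle types are PSL(2,5) (6T12) of order 60, A_6 (6T15) of order 360; the others are excluded. The observed types are precisely the cycle types that occur in PSL(2,5) (6T12) (apart from the identity). Each of the other remaining candidates has further cycle types, and by the Chebotarev density theorem the matching factorization patterns would occur for a proportion of primes equal to their share of the group: A_6 (6T15) additionally contains elements of type 4+2, 3+1+1+1 (130 of its 360 elements, about 36% of primes). None of the 21 primes tested shows any such pattern (for each of these groups the chance of that is below 10^-4), which rules them out. Hence G = PSL(2,5) (6T12), of order 60.

PSL(2,5) (also written A5(6))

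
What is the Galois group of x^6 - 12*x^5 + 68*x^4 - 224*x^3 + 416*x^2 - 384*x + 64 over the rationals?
The polynomial f is an irreducible sextic over Q, so G = Gal(f/Q) is one of the 16 transitive subgroups 6T1, ..., 6T16 of S_6. The discriminant of f is 164995463643136 = 12845056^2, a perfect square, so G is contained in A_6. The transitive groups of degree 6 contained in A_6 are: A_4 (6T4, order 12), S_4 (6T7, order 24), (C_3 x C_3) : C_4 (6T10, order 36), PSL(2,5) (6T12, order 60), A_6 (6T15, order 360). By Dedekind's theorem, for a prime p not dividing disc(f) the degrees of the irreducible factors of f mod p form the cycle type of an element of G. Factoring f modulo the 33 such primes p <= 149 (skipping 2, 7, which divide the discriminant), each new pattern first appears at: mod 3: f = (x^3 + x^2 + 2x + 1)(x^3 + 2x^2 + x + 1), pattern 3+3; mod 13: f = (x + 2)(x + 7)(x^2 + 9x + 9)(x^2 + 9x + 10), pattern 2+2+1+1. No other pattern occurs in this range, so the set of observed cycle types is {3+3, 2+2+1+1}. The candidates containing elements of all these cycle types are A_4 (6T4) of order 12, S_4 (6T7) of order 24, (C_3 x C_3) : C_4 (6T10) of order 36, PSL(2,5) (6T12) of order 60, A_6 (6T15) of order 360; the others are excluded. The observed types are precisely the cycle types that occur in A_4 (6T4) (apart from the identity). Each of the other remaining candidates has further cycle types, and by the Chebotarev density theorem the matching factorization patterns would occur for a proportion of primes equal to their share of the group: S_4 (6T7) additionally contains elements of type 4+2 (6 of its 24 elements, about 25% of primes); (C_3 x C_3) : C_4 (6T10) additionally contains elements of type 4+2, 3+1+1+1 (22 of its 36 elements, about 61% of primes); PSL(2,5) (6T12) additionally contains elements of type 5+1 (24 of its 60 elements, about 40% of primes); A_6 (6T15) additionally contains elements of type 5+1, 4+2, 3+1+1+1 (274 of its 360 elements, about 76% of primes). None of the 33 primes tested shows any such pattern (for each of these groups the chance of that is below 10^-4), which rules them out. Hence G = A_4 (6T4), of order 12.

A_4 (order 12)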